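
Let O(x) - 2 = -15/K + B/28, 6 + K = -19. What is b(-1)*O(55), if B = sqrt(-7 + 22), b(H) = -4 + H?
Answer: -13 - 5*sqrt(15)/28 ≈ -13.692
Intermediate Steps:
K = -25 (K = -6 - 19 = -25)
B = sqrt(15) ≈ 3.8730
O(x) = 13/5 + sqrt(15)/28 (O(x) = 2 + (-15/(-25) + sqrt(15)/28) = 2 + (-15*(-1/25) + sqrt(15)*(1/28)) = 2 + (3/5 + sqrt(15)/28) = 13/5 + sqrt(15)/28)
b(-1)*O(55) = (-4 - 1)*(13/5 + sqrt(15)/28) = -5*(13/5 + sqrt(15)/28) = -13 - 5*sqrt(15)/28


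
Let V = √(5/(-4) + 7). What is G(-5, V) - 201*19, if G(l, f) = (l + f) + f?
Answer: -3824 + √23 ≈ -3819.2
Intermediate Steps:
V = √23/2 (V = √(5*(-¼) + 7) = √(-5/4 + 7) = √(23/4) = √23/2 ≈ 2.3979)
G(l, f) = l + 2*f (G(l, f) = (f + l) + f = l + 2*f)
G(-5, V) - 201*19 = (-5 + 2*(√23/2)) - 201*19 = (-5 + √23) - 67*57 = (-5 + √23) - 3819 = -3824 + √23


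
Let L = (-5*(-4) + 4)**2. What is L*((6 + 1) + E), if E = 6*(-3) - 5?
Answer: -9216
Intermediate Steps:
E = -23 (E = -18 - 5 = -23)
L = 576 (L = (20 + 4)**2 = 24**2 = 576)
L*((6 + 1) + E) = 576*((6 + 1) - 23) = 576*(7 - 23) = 576*(-16) = -9216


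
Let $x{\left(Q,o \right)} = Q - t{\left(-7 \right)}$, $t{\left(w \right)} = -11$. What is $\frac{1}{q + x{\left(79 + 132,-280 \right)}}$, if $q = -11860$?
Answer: $- \frac{1}{11638} \approx -8.5925 \cdot 10^{-5}$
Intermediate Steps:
$x{\left(Q,o \right)} = 11 + Q$ ($x{\left(Q,o \right)} = Q - -11 = Q + 11 = 11 + Q$)
$\frac{1}{q + x{\left(79 + 132,-280 \right)}} = \frac{1}{-11860 + \left(11 + \left(79 + 132\right)\right)} = \frac{1}{-11860 + \left(11 + 211\right)} = \frac{1}{-11860 + 222} = \frac{1}{-11638} = - \frac{1}{11638}$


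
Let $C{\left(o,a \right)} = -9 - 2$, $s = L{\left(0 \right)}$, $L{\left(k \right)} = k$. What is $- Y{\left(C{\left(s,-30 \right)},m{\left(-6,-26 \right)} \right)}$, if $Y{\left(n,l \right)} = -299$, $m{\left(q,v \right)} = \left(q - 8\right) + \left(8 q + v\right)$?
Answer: $299$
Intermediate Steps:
$m{\left(q,v \right)} = -8 + v + 9 q$ ($m{\left(q,v \right)} = \left(-8 + q\right) + \left(v + 8 q\right) = -8 + v + 9 q$)
$s = 0$
$C{\left(o,a \right)} = -11$ ($C{\left(o,a \right)} = -9 - 2 = -11$)
$- Y{\left(C{\left(s,-30 \right)},m{\left(-6,-26 \right)} \right)} = \left(-1\right) \left(-299\right) = 299$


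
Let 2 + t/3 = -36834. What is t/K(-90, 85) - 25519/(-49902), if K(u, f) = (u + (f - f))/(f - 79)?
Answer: 1838317667/249510 ≈ 7367.7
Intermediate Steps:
t = -110508 (t = -6 + 3*(-36834) = -6 - 110502 = -110508)
K(u, f) = u/(-79 + f) (K(u, f) = (u + 0)/(-79 + f) = u/(-79 + f))
t/K(-90, 85) - 25519/(-49902) = -110508/((-90/(-79 + 85))) - 25519/(-49902) = -110508/((-90/6)) - 25519*(-1/49902) = -110508/((-90*1/6)) + 25519/49902 = -110508/(-15) + 25519/49902 = -110508*(-1/15) + 25519/49902 = 36836/5 + 25519/49902 = 1838317667/249510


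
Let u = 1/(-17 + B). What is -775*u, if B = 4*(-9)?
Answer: 775/53 ≈ 14.623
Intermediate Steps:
B = -36
u = -1/53 (u = 1/(-17 - 36) = 1/(-53) = -1/53 ≈ -0.018868)
-775*u = -775*(-1/53) = 775/53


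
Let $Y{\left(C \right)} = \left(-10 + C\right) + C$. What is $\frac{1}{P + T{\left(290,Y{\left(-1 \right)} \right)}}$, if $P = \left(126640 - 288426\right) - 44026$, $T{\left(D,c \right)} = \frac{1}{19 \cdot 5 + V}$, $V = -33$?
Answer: $- \frac{62}{12760343} \approx -4.8588 \cdot 10^{-6}$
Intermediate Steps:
$Y{\left(C \right)} = -10 + 2 C$
$T{\left(D,c \right)} = \frac{1}{62}$ ($T{\left(D,c \right)} = \frac{1}{19 \cdot 5 - 33} = \frac{1}{95 - 33} = \frac{1}{62}$)
$P = -205812$ ($P = -161786 - 44026 = -205812$)
$\frac{1}{P + T{\left(290,Y{\left(-1 \right)} \right)}} = \frac{1}{-205812 + \frac{1}{62}} = \frac{1}{- \frac{12760343}{62}} = - \frac{62}{12760343}$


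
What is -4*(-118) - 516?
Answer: -44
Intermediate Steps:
-4*(-118) - 516 = 472 - 516 = -44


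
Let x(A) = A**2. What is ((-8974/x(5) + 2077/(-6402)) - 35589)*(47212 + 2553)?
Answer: -57264813652619/32010 ≈ -1.7890e+9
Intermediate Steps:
((-8974/x(5) + 2077/(-6402)) - 35589)*(47212 + 2553) = ((-8974/(5**2) + 2077/(-6402)) - 35589)*(47212 + 2553) = ((-8974/25 + 2077*(-1/6402)) - 35589)*49765 = ((-8974*1/25 - 2077/6402) - 35589)*49765 = ((-8974/25 - 2077/6402) - 35589)*49765 = (-57503473/160050 - 35589)*49765 = -5753522923/160050*49765 = -57264813652619/32010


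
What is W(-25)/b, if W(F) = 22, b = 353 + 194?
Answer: 22/547 ≈ 0.040219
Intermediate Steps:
b = 547
W(-25)/b = 22/547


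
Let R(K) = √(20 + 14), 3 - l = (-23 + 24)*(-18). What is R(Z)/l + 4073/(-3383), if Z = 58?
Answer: -4073/3383 + √34/21 ≈ -0.92630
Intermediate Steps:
l = 21 (l = 3 - (-23 + 24)*(-18) = 3 - (-18) = 3 - 1*(-18) = 3 + 18 = 21)
R(K) = √34
R(Z)/l + 4073/(-3383) = √34/21 + 4073/(-3383) = √34*(1/21) + 4073*(-1/3383) = √34/21 - 4073/3383 = -4073/3383 + √34/21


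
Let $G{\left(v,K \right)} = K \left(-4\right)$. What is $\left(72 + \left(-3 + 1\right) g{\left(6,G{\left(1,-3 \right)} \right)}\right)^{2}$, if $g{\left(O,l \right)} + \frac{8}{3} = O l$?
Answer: $\frac{40000}{9} \approx 4444.4$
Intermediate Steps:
$G{\left(v,K \right)} = - 4 K$
$g{\left(O,l \right)} = - \frac{8}{3} + O l$
$\left(72 + \left(-3 + 1\right) g{\left(6,G{\left(1,-3 \right)} \right)}\right)^{2} = \left(72 + \left(-3 + 1\right) \left(- \frac{8}{3} + 6 \left(\left(-4\right) \left(-3\right)\right)\right)\right)^{2} = \left(72 - 2 \left(- \frac{8}{3} + 6 \cdot 12\right)\right)^{2} = \left(72 - 2 \left(- \frac{8}{3} + 72\right)\right)^{2} = \left(72 - \frac{416}{3}\right)^{2} = \left(- \frac{200}{3}\right)^{2} = \frac{40000}{9}$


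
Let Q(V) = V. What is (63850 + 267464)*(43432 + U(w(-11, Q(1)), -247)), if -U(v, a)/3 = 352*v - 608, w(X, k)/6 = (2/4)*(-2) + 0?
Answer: 17093151888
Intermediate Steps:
w(X, k) = -6 (w(X, k) = 6*((2/4)*(-2) + 0) = 6*((2*(1/4))*(-2) + 0) = 6*((1/2)*(-2) + 0) = 6*(-1 + 0) = 6*(-1) = -6)
U(v, a) = 1824 - 1056*v (U(v, a) = -3*(352*v - 608) = -3*(-608 + 352*v) = 1824 - 1056*v)
(63850 + 267464)*(43432 + U(w(-11, Q(1)), -247)) = (63850 + 267464)*(43432 + (1824 - 1056*(-6))) = 331314*(43432 + (1824 + 6336)) = 331314*(43432 + 8160) = 331314*51592 = 17093151888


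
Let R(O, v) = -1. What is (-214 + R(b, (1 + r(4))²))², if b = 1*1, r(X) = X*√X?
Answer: 46225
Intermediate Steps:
r(X) = X^(3/2)
b = 1
(-214 + R(b, (1 + r(4))²))² = (-214 - 1)² = (-215)² = 46225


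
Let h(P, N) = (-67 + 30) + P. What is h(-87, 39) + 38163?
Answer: 38039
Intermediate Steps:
h(P, N) = -37 + P
h(-87, 39) + 38163 = (-37 - 87) + 38163 = -124 + 38163 = 38039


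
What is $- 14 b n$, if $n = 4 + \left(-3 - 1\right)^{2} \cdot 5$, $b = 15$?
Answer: $-17640$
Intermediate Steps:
$n = 84$ ($n = 4 + \left(-4\right)^{2} \cdot 5 = 4 + 16 \cdot 5 = 4 + 80 = 84$)
$- 14 b n = \left(-14\right) 15 \cdot 84 = \left(-210\right) 84 = -17640$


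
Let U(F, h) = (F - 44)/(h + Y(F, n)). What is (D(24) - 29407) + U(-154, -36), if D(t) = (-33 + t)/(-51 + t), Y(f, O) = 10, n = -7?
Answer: -1146563/39 ≈ -29399.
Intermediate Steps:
D(t) = (-33 + t)/(-51 + t)
U(F, h) = (-44 + F)/(10 + h) (U(F, h) = (F - 44)/(h + 10) = (-44 + F)/(10 + h))
(D(24) - 29407) + U(-154, -36) = ((-33 + 24)/(-51 + 24) - 29407) + (-44 - 154)/(10 - 36) = (-9/(-27) - 29407) - 198/(-26) = (-1/27*(-9) - 29407) - 1/26*(-198) = (⅓ - 29407) + 99/13 = -88220/3 + 99/13 = -1146563/39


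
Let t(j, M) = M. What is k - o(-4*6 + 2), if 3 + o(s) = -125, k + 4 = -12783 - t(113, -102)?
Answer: -12557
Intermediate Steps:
k = -12685 (k = -4 + (-12783 - 1*(-102)) = -4 + (-12783 + 102) = -4 - 12681 = -12685)
o(s) = -128 (o(s) = -3 - 125 = -128)
k - o(-4*6 + 2) = -12685 - 1*(-128) = -12685 + 128 = -12557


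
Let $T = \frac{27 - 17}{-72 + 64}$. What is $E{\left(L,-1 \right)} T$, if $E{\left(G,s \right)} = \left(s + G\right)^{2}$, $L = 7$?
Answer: $-45$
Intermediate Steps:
$E{\left(G,s \right)} = \left(G + s\right)^{2}$
$T = - \frac{5}{4}$ ($T = \frac{10}{-8} = 10 \left(- \frac{1}{8}\right) = - \frac{5}{4} \approx -1.25$)
$E{\left(L,-1 \right)} T = \left(7 - 1\right)^{2} \left(- \frac{5}{4}\right) = 6^{2} \left(- \frac{5}{4}\right) = 36 \left(- \frac{5}{4}\right) = -45$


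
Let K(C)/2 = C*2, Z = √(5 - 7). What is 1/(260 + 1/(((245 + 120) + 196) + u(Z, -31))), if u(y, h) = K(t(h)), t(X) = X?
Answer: 437/113621 ≈ 0.0038461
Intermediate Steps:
Z = I*√2 (Z = √(-2) = I*√2 ≈ 1.4142*I)
K(C) = 4*C (K(C) = 2*(C*2) = 2*(2*C) = 4*C)
u(y, h) = 4*h
1/(260 + 1/(((245 + 120) + 196) + u(Z, -31))) = 1/(260 + 1/(((245 + 120) + 196) + 4*(-31))) = 1/(260 + 1/((365 + 196) - 124)) = 1/(260 + 1/(561 - 124)) = 1/(260 + 1/437) = 1/(113621/437) = 437/113621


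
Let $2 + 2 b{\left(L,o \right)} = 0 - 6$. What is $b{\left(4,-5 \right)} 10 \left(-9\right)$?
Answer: $360$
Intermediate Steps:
$b{\left(L,o \right)} = -4$ ($b{\left(L,o \right)} = -1 + \frac{0 - 6}{2} = -1 + \frac{1}{2} \left(-6\right) = -1 - 3 = -4$)
$b{\left(4,-5 \right)} 10 \left(-9\right) = \left(-4\right) 10 \left(-9\right) = \left(-40\right) \left(-9\right) = 360$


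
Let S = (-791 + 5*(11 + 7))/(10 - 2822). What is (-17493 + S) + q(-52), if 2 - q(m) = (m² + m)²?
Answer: -19826272439/2812 ≈ -7.0506e+6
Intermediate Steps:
q(m) = 2 - (m + m²)² (q(m) = 2 - (m² + m)² = 2 - (m + m²)²)
S = 701/2812 (S = (-791 + 5*18)/(-2812) = (-791 + 90)*(-1/2812) = -701*(-1/2812) = 701/2812 ≈ 0.24929)
(-17493 + S) + q(-52) = (-17493 + 701/2812) + (2 - 1*(-52)²*(1 - 52)²) = -49189615/2812 + (2 - 1*2704*(-51)²) = -49189615/2812 + (2 - 1*2704*2601) = -49189615/2812 + (2 - 7033104) = -49189615/2812 - 7033102 = -19826272439/2812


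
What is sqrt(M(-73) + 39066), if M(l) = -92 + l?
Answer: sqrt(38901) ≈ 197.23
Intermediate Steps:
sqrt(M(-73) + 39066) = sqrt((-92 - 73) + 39066) = sqrt(-165 + 39066) = sqrt(38901)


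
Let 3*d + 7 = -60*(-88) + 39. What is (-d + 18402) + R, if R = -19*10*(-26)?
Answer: 64714/3 ≈ 21571.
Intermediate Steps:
R = 4940 (R = -190*(-26) = 4940)
d = 5312/3 (d = -7/3 + (-60*(-88) + 39)/3 = -7/3 + (5280 + 39)/3 = -7/3 + (⅓)*5319 = -7/3 + 1773 = 5312/3 ≈ 1770.7)
(-d + 18402) + R = (-1*5312/3 + 18402) + 4940 = (-5312/3 + 18402) + 4940 = 49894/3 + 4940 = 64714/3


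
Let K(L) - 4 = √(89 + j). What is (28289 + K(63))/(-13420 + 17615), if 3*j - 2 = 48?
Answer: 28293/4195 + √951/12585 ≈ 6.7469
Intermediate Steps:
j = 50/3 (j = ⅔ + (⅓)*48 = ⅔ + 16 = 50/3 ≈ 16.667)
K(L) = 4 + √951/3 (K(L) = 4 + √(89 + 50/3) = 4 + √(317/3) = 4 + √951/3)
(28289 + K(63))/(-13420 + 17615) = (28289 + (4 + √951/3))/(-13420 + 17615) = (28293 + √951/3)/4195 = (28293 + √951/3)*(1/4195) = 28293/4195 + √951/12585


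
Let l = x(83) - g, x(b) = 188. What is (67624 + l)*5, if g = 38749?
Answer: 145315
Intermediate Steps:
l = -38561 (l = 188 - 1*38749 = 188 - 38749 = -38561)
(67624 + l)*5 = (67624 - 38561)*5 = 29063*5 = 145315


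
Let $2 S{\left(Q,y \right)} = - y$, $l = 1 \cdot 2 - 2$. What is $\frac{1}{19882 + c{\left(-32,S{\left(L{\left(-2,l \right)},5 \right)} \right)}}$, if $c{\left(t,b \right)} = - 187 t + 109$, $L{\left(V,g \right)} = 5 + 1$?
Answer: $\frac{1}{25975} \approx 3.8499 \cdot 10^{-5}$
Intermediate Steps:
$l = 0$ ($l = 2 - 2 = 0$)
$L{\left(V,g \right)} = 6$
$S{\left(Q,y \right)} = - \frac{y}{2}$ ($S{\left(Q,y \right)} = \frac{\left(-1\right) y}{2} = - \frac{y}{2}$)
$c{\left(t,b \right)} = 109 - 187 t$
$\frac{1}{19882 + c{\left(-32,S{\left(L{\left(-2,l \right)},5 \right)} \right)}} = \frac{1}{19882 + \left(109 - -5984\right)} = \frac{1}{19882 + \left(109 + 5984\right)} = \frac{1}{19882 + 6093} = \frac{1}{25975}$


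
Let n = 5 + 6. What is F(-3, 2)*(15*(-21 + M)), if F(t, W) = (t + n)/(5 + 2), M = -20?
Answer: -4920/7 ≈ -702.86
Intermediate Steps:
n = 11
F(t, W) = 11/7 + t/7 (F(t, W) = (t + 11)/(5 + 2) = (11 + t)/7 = (11 + t)*(1/7) = 11/7 + t/7)
F(-3, 2)*(15*(-21 + M)) = (11/7 + (1/7)*(-3))*(15*(-21 - 20)) = (11/7 - 3/7)*(15*(-41)) = (8/7)*(-615) = -4920/7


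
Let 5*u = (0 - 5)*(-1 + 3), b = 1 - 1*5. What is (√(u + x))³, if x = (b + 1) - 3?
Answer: -16*I*√2 ≈ -22.627*I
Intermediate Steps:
b = -4 (b = 1 - 5 = -4)
u = -2 (u = ((0 - 5)*(-1 + 3))/5 = (-5*2)/5 = (⅕)*(-10) = -2)
x = -6 (x = (-4 + 1) - 3 = -3 - 3 = -6)
(√(u + x))³ = (√(-2 - 6))³ = (√(-8))³ = (2*I*√2)³ = -16*I*√2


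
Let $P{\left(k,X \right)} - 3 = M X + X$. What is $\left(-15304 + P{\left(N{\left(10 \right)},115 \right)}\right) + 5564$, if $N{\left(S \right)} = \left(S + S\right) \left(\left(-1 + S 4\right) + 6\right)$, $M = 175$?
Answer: $10503$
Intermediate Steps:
$N{\left(S \right)} = 2 S \left(5 + 4 S\right)$ ($N{\left(S \right)} = 2 S \left(\left(-1 + 4 S\right) + 6\right) = 2 S \left(5 + 4 S\right)$)
$P{\left(k,X \right)} = 3 + 176 X$ ($P{\left(k,X \right)} = 3 + \left(175 X + X\right) = 3 + 176 X$)
$\left(-15304 + P{\left(N{\left(10 \right)},115 \right)}\right) + 5564 = \left(-15304 + \left(3 + 176 \cdot 115\right)\right) + 5564 = \left(-15304 + \left(3 + 20240\right)\right) + 5564 = \left(-15304 + 20243\right) + 5564 = 4939 + 5564 = 10503$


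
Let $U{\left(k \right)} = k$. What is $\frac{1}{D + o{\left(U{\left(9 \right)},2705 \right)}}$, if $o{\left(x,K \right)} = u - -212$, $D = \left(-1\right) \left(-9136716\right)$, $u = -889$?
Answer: $\frac{1}{9136039} \approx 1.0946 \cdot 10^{-7}$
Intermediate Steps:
$D = 9136716$
$o{\left(x,K \right)} = -677$ ($o{\left(x,K \right)} = -889 - -212 = -889 + 212 = -677$)
$\frac{1}{D + o{\left(U{\left(9 \right)},2705 \right)}} = \frac{1}{9136716 - 677} = \frac{1}{9136039}$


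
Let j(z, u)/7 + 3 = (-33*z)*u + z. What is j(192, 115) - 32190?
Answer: -5131347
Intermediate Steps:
j(z, u) = -21 + 7*z - 231*u*z (j(z, u) = -21 + 7*((-33*z)*u + z) = -21 + 7*(-33*u*z + z) = -21 + 7*(z - 33*u*z) = -21 + (7*z - 231*u*z) = -21 + 7*z - 231*u*z)
j(192, 115) - 32190 = (-21 + 7*192 - 231*115*192) - 32190 = (-21 + 1344 - 5100480) - 32190 = -5099157 - 32190 = -5131347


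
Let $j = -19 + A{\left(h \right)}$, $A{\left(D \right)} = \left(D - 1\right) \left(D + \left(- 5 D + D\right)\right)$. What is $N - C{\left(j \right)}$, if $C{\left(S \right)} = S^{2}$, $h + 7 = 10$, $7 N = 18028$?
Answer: $\frac{8445}{7} \approx 1206.4$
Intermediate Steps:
$N = \frac{18028}{7}$ ($N = \frac{1}{7} \cdot 18028 = \frac{18028}{7} \approx 2575.4$)
$h = 3$ ($h = -7 + 10 = 3$)
$A{\left(D \right)} = - 3 D \left(-1 + D\right)$ ($A{\left(D \right)} = \left(-1 + D\right) \left(D - 4 D\right) = \left(-1 + D\right) \left(- 3 D\right) = - 3 D \left(-1 + D\right)$)
$j = -37$ ($j = -19 + 3 \cdot 3 \left(1 - 3\right) = -19 + 3 \cdot 3 \left(-2\right) = -19 - 18 = -37$)
$N - C{\left(j \right)} = \frac{18028}{7} - \left(-37\right)^{2} = \frac{18028}{7} - 1369 = \frac{8445}{7}$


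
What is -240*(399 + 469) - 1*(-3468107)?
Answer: 3259787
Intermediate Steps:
-240*(399 + 469) - 1*(-3468107) = -240*868 + 3468107 = -208320 + 3468107 = 3259787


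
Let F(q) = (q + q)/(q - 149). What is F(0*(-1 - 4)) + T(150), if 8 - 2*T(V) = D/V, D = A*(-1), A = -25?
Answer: 47/12 ≈ 3.9167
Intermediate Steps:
F(q) = 2*q/(-149 + q) (F(q) = (2*q)/(-149 + q) = 2*q/(-149 + q))
D = 25 (D = -25*(-1) = 25)
T(V) = 4 - 25/(2*V)
F(0*(-1 - 4)) + T(150) = 2*(0*(-1 - 4))/(-149 + 0*(-1 - 4)) + (4 - 25/2/150) = 2*(0*(-5))/(-149 + 0*(-5)) + (4 - 25/2*1/150) = 2*0/(-149 + 0) + (4 - 1/12) = 2*0/(-149) + 47/12 = 2*0*(-1/149) + 47/12 = 0 + 47/12 = 47/12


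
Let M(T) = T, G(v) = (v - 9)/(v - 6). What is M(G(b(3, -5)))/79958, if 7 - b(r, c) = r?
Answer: 5/159916 ≈ 3.1266e-5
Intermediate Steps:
b(r, c) = 7 - r
G(v) = (-9 + v)/(-6 + v)
M(G(b(3, -5)))/79958 = ((-9 + (7 - 1*3))/(-6 + (7 - 1*3)))/79958 = ((-9 + (7 - 3))/(-6 + (7 - 3)))*(1/79958) = ((-9 + 4)/(-6 + 4))*(1/79958) = (-5/(-2))*(1/79958) = -1/2*(-5)*(1/79958) = (5/2)*(1/79958) = 5/159916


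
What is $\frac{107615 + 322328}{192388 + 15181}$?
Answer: $\frac{429943}{207569} \approx 2.0713$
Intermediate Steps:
$\frac{107615 + 322328}{192388 + 15181} = \frac{429943}{207569}$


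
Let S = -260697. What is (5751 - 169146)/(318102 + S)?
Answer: -10893/3827 ≈ -2.8464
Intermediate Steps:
(5751 - 169146)/(318102 + S) = (5751 - 169146)/(318102 - 260697) = -163395/57405 = -163395*1/57405 = -10893/3827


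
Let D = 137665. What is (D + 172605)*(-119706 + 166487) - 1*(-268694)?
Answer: 14515009564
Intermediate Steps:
(D + 172605)*(-119706 + 166487) - 1*(-268694) = (137665 + 172605)*(-119706 + 166487) - 1*(-268694) = 310270*46781 + 268694 = 14514740870 + 268694 = 14515009564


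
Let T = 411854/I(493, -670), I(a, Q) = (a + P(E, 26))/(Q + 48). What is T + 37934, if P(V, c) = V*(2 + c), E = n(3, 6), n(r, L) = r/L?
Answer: -236940650/507 ≈ -4.6734e+5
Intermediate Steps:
E = ½ (E = 3/6 = 3*(⅙) = ½ ≈ 0.50000)
I(a, Q) = (14 + a)/(48 + Q) (I(a, Q) = (a + (2 + 26)/2)/(Q + 48) = (a + (½)*28)/(48 + Q) = (a + 14)/(48 + Q) = (14 + a)/(48 + Q))
T = -256173188/507 (T = 411854/(((14 + 493)/(48 - 670))) = 411854/((507/(-622))) = 411854/((-1/622*507)) = 411854/(-507/622) = 411854*(-622/507) = -256173188/507 ≈ -5.0527e+5)
T + 37934 = -256173188/507 + 37934 = -236940650/507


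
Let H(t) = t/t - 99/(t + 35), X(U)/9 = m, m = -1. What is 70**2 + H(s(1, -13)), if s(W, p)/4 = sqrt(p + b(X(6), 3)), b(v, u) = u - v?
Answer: 6078676/1241 + 396*I/1241 ≈ 4898.2 + 0.3191*I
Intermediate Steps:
X(U) = -9 (X(U) = 9*(-1) = -9)
s(W, p) = 4*sqrt(12 + p) (s(W, p) = 4*sqrt(p + (3 - 1*(-9))) = 4*sqrt(p + (3 + 9)) = 4*sqrt(p + 12) = 4*sqrt(12 + p))
H(t) = 1 - 99/(35 + t)
70**2 + H(s(1, -13)) = 70**2 + (-64 + 4*sqrt(12 - 13))/(35 + 4*sqrt(12 - 13)) = 4900 + (-64 + 4*sqrt(-1))/(35 + 4*sqrt(-1)) = 4900 + (-64 + 4*I)/(35 + 4*I) = 4900 + ((35 - 4*I)/1241)*(-64 + 4*I) = 4900 + (-64 + 4*I)*(35 - 4*I)/1241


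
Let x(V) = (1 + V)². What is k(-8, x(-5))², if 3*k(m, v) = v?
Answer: 256/9 ≈ 28.444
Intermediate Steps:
k(m, v) = v/3
k(-8, x(-5))² = ((1 - 5)²/3)² = ((⅓)*(-4)²)² = ((⅓)*16)² = (16/3)² = 256/9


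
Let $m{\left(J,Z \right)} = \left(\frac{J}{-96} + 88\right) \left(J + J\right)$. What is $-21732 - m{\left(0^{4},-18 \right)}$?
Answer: $-21732$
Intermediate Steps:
$m{\left(J,Z \right)} = 2 J \left(88 - \frac{J}{96}\right)$ ($m{\left(J,Z \right)} = \left(J \left(- \frac{1}{96}\right) + 88\right) 2 J = \left(- \frac{J}{96} + 88\right) 2 J = \left(88 - \frac{J}{96}\right) 2 J = 2 J \left(88 - \frac{J}{96}\right)$)
$-21732 - m{\left(0^{4},-18 \right)} = -21732 - \frac{0^{4} \left(8448 - 0^{4}\right)}{48} = -21732 - \frac{1}{48} \cdot 0 \left(8448 - 0\right) = -21732 - \frac{1}{48} \cdot 0 \left(8448 + 0\right) = -21732 - \frac{1}{48} \cdot 0 \cdot 8448 = -21732 - 0 = -21732 + 0 = -21732$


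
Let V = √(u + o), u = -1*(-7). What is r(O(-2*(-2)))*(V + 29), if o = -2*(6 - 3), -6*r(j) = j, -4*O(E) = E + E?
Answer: 10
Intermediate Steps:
O(E) = -E/2 (O(E) = -(E + E)/4 = -E/2)
r(j) = -j/6
o = -6 (o = -2*3 = -6)
u = 7
V = 1 (V = √(7 - 6) = √1 = 1)
r(O(-2*(-2)))*(V + 29) = (-(-1)*(-2*(-2))/12)*(1 + 29) = -(-1)*4/12*30 = -⅙*(-2)*30 = (⅓)*30 = 10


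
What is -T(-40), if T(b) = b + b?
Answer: 80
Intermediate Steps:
T(b) = 2*b
-T(-40) = -2*(-40) = -1*(-80) = 80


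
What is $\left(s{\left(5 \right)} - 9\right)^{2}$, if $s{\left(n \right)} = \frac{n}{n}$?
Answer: $64$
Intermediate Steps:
$s{\left(n \right)} = 1$
$\left(s{\left(5 \right)} - 9\right)^{2} = \left(1 - 9\right)^{2} = \left(-8\right)^{2} = 64$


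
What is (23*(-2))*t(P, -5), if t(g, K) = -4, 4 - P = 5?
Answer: 184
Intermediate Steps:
P = -1 (P = 4 - 1*5 = 4 - 5 = -1)
(23*(-2))*t(P, -5) = (23*(-2))*(-4) = -46*(-4) = 184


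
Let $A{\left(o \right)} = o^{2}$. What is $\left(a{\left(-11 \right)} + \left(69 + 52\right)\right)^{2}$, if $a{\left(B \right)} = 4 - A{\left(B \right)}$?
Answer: $16$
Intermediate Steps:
$a{\left(B \right)} = 4 - B^{2}$
$\left(a{\left(-11 \right)} + \left(69 + 52\right)\right)^{2} = \left(\left(4 - \left(-11\right)^{2}\right) + \left(69 + 52\right)\right)^{2} = \left(\left(4 - 121\right) + 121\right)^{2} = \left(-117 + 121\right)^{2} = 4^{2} = 16$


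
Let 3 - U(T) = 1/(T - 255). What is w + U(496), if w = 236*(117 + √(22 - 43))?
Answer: 6655214/241 + 236*I*√21 ≈ 27615.0 + 1081.5*I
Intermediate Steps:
U(T) = 3 - 1/(-255 + T) (U(T) = 3 - 1/(T - 255) = 3 - 1/(-255 + T))
w = 27612 + 236*I*√21 (w = 236*(117 + √(-21)) = 236*(117 + I*√21) = 27612 + 236*I*√21 ≈ 27612.0 + 1081.5*I)
w + U(496) = (27612 + 236*I*√21) + (-766 + 3*496)/(-255 + 496) = (27612 + 236*I*√21) + (-766 + 1488)/241 = (27612 + 236*I*√21) + (1/241)*722 = (27612 + 236*I*√21) + 722/241 = 6655214/241 + 236*I*√21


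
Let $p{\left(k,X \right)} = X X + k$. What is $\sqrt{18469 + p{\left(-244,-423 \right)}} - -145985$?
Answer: $145985 + 9 \sqrt{2434} \approx 1.4643 \cdot 10^{5}$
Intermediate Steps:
$p{\left(k,X \right)} = k + X^{2}$ ($p{\left(k,X \right)} = X^{2} + k = k + X^{2}$)
$\sqrt{18469 + p{\left(-244,-423 \right)}} - -145985 = \sqrt{18469 - \left(244 - \left(-423\right)^{2}\right)} - -145985 = \sqrt{18469 + \left(-244 + 178929\right)} + 145985 = \sqrt{18469 + 178685} + 145985 = \sqrt{197154} + 145985 = 9 \sqrt{2434} + 145985 = 145985 + 9 \sqrt{2434}$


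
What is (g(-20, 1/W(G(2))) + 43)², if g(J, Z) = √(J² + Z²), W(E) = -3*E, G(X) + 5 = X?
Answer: (387 + √32401)²/81 ≈ 3969.0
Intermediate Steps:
G(X) = -5 + X
(g(-20, 1/W(G(2))) + 43)² = (√((-20)² + (1/(-3*(-5 + 2)))²) + 43)² = (√(400 + (1/(-3*(-3)))²) + 43)² = (√(400 + (1/9)²) + 43)² = (√(400 + (⅑)²) + 43)² = (√(400 + 1/81) + 43)² = (√(32401/81) + 43)² = (√32401/9 + 43)² = (43 + √32401/9)²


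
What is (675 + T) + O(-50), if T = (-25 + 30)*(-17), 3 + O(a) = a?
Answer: 537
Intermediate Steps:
O(a) = -3 + a
T = -85 (T = 5*(-17) = -85)
(675 + T) + O(-50) = (675 - 85) + (-3 - 50) = 590 - 53 = 537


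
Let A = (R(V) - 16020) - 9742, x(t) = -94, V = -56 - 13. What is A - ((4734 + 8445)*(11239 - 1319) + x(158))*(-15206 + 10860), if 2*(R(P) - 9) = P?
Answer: 1136353661937/2 ≈ 5.6818e+11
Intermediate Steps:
V = -69
R(P) = 9 + P/2
A = -51575/2 (A = ((9 + (½)*(-69)) - 16020) - 9742 = ((9 - 69/2) - 16020) - 9742 = (-51/2 - 16020) - 9742 = -32091/2 - 9742 = -51575/2 ≈ -25788.)
A - ((4734 + 8445)*(11239 - 1319) + x(158))*(-15206 + 10860) = -51575/2 - ((4734 + 8445)*(11239 - 1319) - 94)*(-15206 + 10860) = -51575/2 - (13179*9920 - 94)*(-4346) = -51575/2 - (130735680 - 94)*(-4346) = -51575/2 - 130735586*(-4346) = -51575/2 - 1*(-568176856756) = -51575/2 + 568176856756 = 1136353661937/2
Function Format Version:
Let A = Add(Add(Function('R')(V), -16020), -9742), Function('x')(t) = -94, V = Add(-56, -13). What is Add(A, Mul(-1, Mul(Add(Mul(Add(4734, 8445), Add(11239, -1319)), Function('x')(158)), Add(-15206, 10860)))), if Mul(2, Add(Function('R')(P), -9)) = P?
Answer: Rational(1136353661937, 2) ≈ 5.6818e+11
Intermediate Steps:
V = -69
Function('R')(P) = Add(9, Mul(Rational(1, 2), P))
A = Rational(-51575, 2) (A = Add(Add(Add(9, Mul(Rational(1, 2), -69)), -16020), -9742) = Add(Add(Add(9, Rational(-69, 2)), -16020), -9742) = Add(Add(Rational(-51, 2), -16020), -9742) = Add(Rational(-32091, 2), -9742) = Rational(-51575, 2) ≈ -25788.)
Add(A, Mul(-1, Mul(Add(Mul(Add(4734, 8445), Add(11239, -1319)), Function('x')(158)), Add(-15206, 10860)))) = Add(Rational(-51575, 2), Mul(-1, Mul(Add(Mul(Add(4734, 8445), Add(11239, -1319)), -94), Add(-15206, 10860)))) = Add(Rational(-51575, 2), Mul(-1, Mul(Add(Mul(13179, 9920), -94), -4346))) = Add(Rational(-51575, 2), Mul(-1, Mul(Add(130735680, -94), -4346))) = Add(Rational(-51575, 2), Mul(-1, Mul(130735586, -4346))) = Add(Rational(-51575, 2), Mul(-1, -568176856756)) = Add(Rational(-51575, 2), 568176856756) = Rational(1136353661937, 2)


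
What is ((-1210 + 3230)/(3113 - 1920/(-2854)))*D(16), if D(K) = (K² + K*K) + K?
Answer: 1521981120/4443211 ≈ 342.54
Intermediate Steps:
D(K) = K + 2*K² (D(K) = (K² + K²) + K = 2*K² + K = K + 2*K²)
((-1210 + 3230)/(3113 - 1920/(-2854)))*D(16) = ((-1210 + 3230)/(3113 - 1920/(-2854)))*(16*(1 + 2*16)) = (2020/(3113 - 1920*(-1/2854)))*(16*(1 + 32)) = (2020/(3113 + 960/1427))*(16*33) = (2020/(4443211/1427))*528 = (2020*(1427/4443211))*528 = (2882540/4443211)*528 = 1521981120/4443211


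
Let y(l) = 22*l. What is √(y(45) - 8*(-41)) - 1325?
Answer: -1325 + √1318 ≈ -1288.7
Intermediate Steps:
√(y(45) - 8*(-41)) - 1325 = √(22*45 - 8*(-41)) - 1325 = √(990 + 328) - 1325 = √1318 - 1325 = -1325 + √1318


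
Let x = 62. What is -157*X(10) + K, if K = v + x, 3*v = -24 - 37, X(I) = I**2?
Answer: -46975/3 ≈ -15658.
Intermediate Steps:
v = -61/3 (v = (-24 - 37)/3 = (1/3)*(-61) = -61/3 ≈ -20.333)
K = 125/3 (K = -61/3 + 62 = 125/3 ≈ 41.667)
-157*X(10) + K = -157*10**2 + 125/3 = -157*100 + 125/3 = -15700 + 125/3 = -46975/3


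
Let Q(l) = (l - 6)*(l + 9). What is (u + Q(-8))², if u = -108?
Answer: 14884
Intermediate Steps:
Q(l) = (-6 + l)*(9 + l)
(u + Q(-8))² = (-108 + (-54 + (-8)² + 3*(-8)))² = (-108 + (-54 + 64 - 24))² = (-108 - 14)² = (-122)² = 14884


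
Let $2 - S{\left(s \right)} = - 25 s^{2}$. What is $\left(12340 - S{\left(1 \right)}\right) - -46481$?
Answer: $58794$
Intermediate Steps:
$S{\left(s \right)} = 2 + 25 s^{2}$ ($S{\left(s \right)} = 2 - - 25 s^{2} = 2 + 25 s^{2}$)
$\left(12340 - S{\left(1 \right)}\right) - -46481 = \left(12340 - \left(2 + 25 \cdot 1^{2}\right)\right) - -46481 = \left(12340 - \left(2 + 25 \cdot 1\right)\right) + 46481 = \left(12340 - \left(2 + 25\right)\right) + 46481 = \left(12340 - 27\right) + 46481 = 12313 + 46481 = 58794$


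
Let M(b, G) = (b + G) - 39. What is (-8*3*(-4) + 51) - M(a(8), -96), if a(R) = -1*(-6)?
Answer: 276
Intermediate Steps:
a(R) = 6
M(b, G) = -39 + G + b (M(b, G) = (G + b) - 39 = -39 + G + b)
(-8*3*(-4) + 51) - M(a(8), -96) = (-8*3*(-4) + 51) - (-39 - 96 + 6) = (-24*(-4) + 51) - 1*(-129) = (96 + 51) + 129 = 147 + 129 = 276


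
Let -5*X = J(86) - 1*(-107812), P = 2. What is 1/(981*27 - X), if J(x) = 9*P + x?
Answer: 5/240351 ≈ 2.0803e-5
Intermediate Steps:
J(x) = 18 + x (J(x) = 9*2 + x = 18 + x)
X = -107916/5 (X = -((18 + 86) - 1*(-107812))/5 = -(104 + 107812)/5 = -⅕*107916 = -107916/5 ≈ -21583.)
1/(981*27 - X) = 1/(981*27 - 1*(-107916/5)) = 1/(26487 + 107916/5) = 1/(240351/5) = 5/240351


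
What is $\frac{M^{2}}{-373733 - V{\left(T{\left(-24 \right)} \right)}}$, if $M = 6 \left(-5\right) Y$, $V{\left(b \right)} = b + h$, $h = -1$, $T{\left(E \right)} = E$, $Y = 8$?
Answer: $- \frac{14400}{93427} \approx -0.15413$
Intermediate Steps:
$V{\left(b \right)} = -1 + b$ ($V{\left(b \right)} = b - 1 = -1 + b$)
$M = -240$ ($M = 6 \left(-5\right) 8 = \left(-30\right) 8 = -240$)
$\frac{M^{2}}{-373733 - V{\left(T{\left(-24 \right)} \right)}} = \frac{\left(-240\right)^{2}}{-373733 - \left(-1 - 24\right)} = \frac{57600}{-373733 - -25} = \frac{57600}{-373733 + 25} = \frac{57600}{-373708} = 57600 \left(- \frac{1}{373708}\right) = - \frac{14400}{93427}$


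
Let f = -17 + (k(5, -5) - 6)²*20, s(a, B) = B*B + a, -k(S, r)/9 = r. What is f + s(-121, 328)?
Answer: 137866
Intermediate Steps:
k(S, r) = -9*r
s(a, B) = a + B² (s(a, B) = B² + a = a + B²)
f = 30403 (f = -17 + (-9*(-5) - 6)²*20 = -17 + (45 - 6)²*20 = -17 + 39²*20 = -17 + 1521*20 = -17 + 30420 = 30403)
f + s(-121, 328) = 30403 + (-121 + 328²) = 30403 + (-121 + 107584) = 30403 + 107463 = 137866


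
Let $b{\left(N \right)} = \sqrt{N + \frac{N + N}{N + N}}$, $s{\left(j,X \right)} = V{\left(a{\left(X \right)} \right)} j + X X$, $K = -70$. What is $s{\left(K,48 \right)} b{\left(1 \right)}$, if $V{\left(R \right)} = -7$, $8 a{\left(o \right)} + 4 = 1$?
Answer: $2794 \sqrt{2} \approx 3951.3$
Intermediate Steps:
$a{\left(o \right)} = - \frac{3}{8}$ ($a{\left(o \right)} = - \frac{1}{2} + \frac{1}{8} \cdot 1 = - \frac{1}{2} + \frac{1}{8} = - \frac{3}{8}$)
$s{\left(j,X \right)} = X^{2} - 7 j$ ($s{\left(j,X \right)} = - 7 j + X X = - 7 j + X^{2} = X^{2} - 7 j$)
$b{\left(N \right)} = \sqrt{1 + N}$ ($b{\left(N \right)} = \sqrt{N + \frac{2 N}{2 N}} = \sqrt{N + 2 N \frac{1}{2 N}} = \sqrt{N + 1} = \sqrt{1 + N}$)
$s{\left(K,48 \right)} b{\left(1 \right)} = \left(48^{2} - -490\right) \sqrt{1 + 1} = \left(2304 + 490\right) \sqrt{2} = 2794 \sqrt{2}$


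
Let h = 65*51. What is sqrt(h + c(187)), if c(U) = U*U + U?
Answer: sqrt(38471) ≈ 196.14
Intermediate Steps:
c(U) = U + U**2 (c(U) = U**2 + U = U + U**2)
h = 3315
sqrt(h + c(187)) = sqrt(3315 + 187*(1 + 187)) = sqrt(3315 + 187*188) = sqrt(3315 + 35156) = sqrt(38471)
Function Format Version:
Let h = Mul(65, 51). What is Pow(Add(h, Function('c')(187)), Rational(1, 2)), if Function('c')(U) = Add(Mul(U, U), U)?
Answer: Pow(38471, Rational(1, 2)) ≈ 196.14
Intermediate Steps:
Function('c')(U) = Add(U, Pow(U, 2)) (Function('c')(U) = Add(Pow(U, 2), U) = Add(U, Pow(U, 2)))
h = 3315
Pow(Add(h, Function('c')(187)), Rational(1, 2)) = Pow(Add(3315, Mul(187, Add(1, 187))), Rational(1, 2)) = Pow(Add(3315, Mul(187, 188)), Rational(1, 2)) = Pow(Add(3315, 35156), Rational(1, 2)) = Pow(38471, Rational(1, 2))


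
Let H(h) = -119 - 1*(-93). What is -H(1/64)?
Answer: 26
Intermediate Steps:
H(h) = -26 (H(h) = -119 + 93 = -26)
-H(1/64) = -1*(-26) = 26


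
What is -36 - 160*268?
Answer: -42916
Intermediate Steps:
-36 - 160*268 = -36 - 42880 = -42916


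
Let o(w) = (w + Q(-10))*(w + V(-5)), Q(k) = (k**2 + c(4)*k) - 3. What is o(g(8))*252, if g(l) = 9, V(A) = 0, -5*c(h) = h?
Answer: 258552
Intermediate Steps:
c(h) = -h/5
Q(k) = -3 + k**2 - 4*k/5 (Q(k) = (k**2 + (-1/5*4)*k) - 3 = (k**2 - 4*k/5) - 3 = -3 + k**2 - 4*k/5)
o(w) = w*(105 + w) (o(w) = (w + (-3 + (-10)**2 - 4/5*(-10)))*(w + 0) = (w + (-3 + 100 + 8))*w = (w + 105)*w = (105 + w)*w = w*(105 + w))
o(g(8))*252 = (9*(105 + 9))*252 = (9*114)*252 = 1026*252 = 258552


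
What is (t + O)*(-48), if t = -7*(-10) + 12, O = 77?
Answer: -7632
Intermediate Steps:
t = 82 (t = 70 + 12 = 82)
(t + O)*(-48) = (82 + 77)*(-48) = 159*(-48) = -7632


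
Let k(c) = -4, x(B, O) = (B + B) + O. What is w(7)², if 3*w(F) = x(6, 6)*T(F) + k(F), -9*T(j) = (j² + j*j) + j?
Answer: 45796/9 ≈ 5088.4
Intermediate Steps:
T(j) = -2*j²/9 - j/9 (T(j) = -((j² + j*j) + j)/9 = -((j² + j²) + j)/9 = -(2*j² + j)/9 = -(j + 2*j²)/9 = -2*j²/9 - j/9)
x(B, O) = O + 2*B (x(B, O) = 2*B + O = O + 2*B)
w(F) = -4/3 - 2*F*(1 + 2*F)/3 (w(F) = ((6 + 2*6)*(-F*(1 + 2*F)/9) - 4)/3 = ((6 + 12)*(-F*(1 + 2*F)/9) - 4)/3 = (18*(-F*(1 + 2*F)/9) - 4)/3 = (-2*F*(1 + 2*F) - 4)/3 = (-4 - 2*F*(1 + 2*F))/3 = -4/3 - 2*F*(1 + 2*F)/3)
w(7)² = (-4/3 - ⅔*7*(1 + 2*7))² = (-4/3 - ⅔*7*(1 + 14))² = (-4/3 - ⅔*7*15)² = (-4/3 - 70)² = (-214/3)² = 45796/9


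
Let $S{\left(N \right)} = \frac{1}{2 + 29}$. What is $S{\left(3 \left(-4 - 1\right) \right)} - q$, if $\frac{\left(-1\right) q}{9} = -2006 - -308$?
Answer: $- \frac{473741}{31} \approx -15282.0$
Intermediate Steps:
$q = 15282$ ($q = - 9 \left(-2006 - -308\right) = - 9 \left(-2006 + 308\right) = \left(-9\right) \left(-1698\right) = 15282$)
$S{\left(N \right)} = \frac{1}{31}$
$S{\left(3 \left(-4 - 1\right) \right)} - q = \frac{1}{31} - 15282 = - \frac{473741}{31}$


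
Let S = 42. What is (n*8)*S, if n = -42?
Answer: -14112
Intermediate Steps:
(n*8)*S = -42*8*42 = -336*42 = -14112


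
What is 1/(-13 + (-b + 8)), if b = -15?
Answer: 1/10 ≈ 0.10000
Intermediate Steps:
1/(-13 + (-b + 8)) = 1/(-13 + (-1*(-15) + 8)) = 1/(-13 + (15 + 8)) = 1/(-13 + 23) = 1/10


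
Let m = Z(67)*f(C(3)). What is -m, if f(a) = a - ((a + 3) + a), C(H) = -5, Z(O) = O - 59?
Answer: -16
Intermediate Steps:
Z(O) = -59 + O
f(a) = -3 - a (f(a) = a - ((3 + a) + a) = a - (3 + 2*a) = a + (-3 - 2*a) = -3 - a)
m = 16 (m = (-59 + 67)*(-3 - 1*(-5)) = 8*(-3 + 5) = 8*2 = 16)
-m = -1*16 = -16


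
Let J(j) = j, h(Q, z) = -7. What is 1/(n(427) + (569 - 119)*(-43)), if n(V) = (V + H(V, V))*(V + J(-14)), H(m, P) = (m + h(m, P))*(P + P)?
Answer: 1/148291841 ≈ 6.7435e-9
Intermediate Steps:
H(m, P) = 2*P*(-7 + m) (H(m, P) = (m - 7)*(P + P) = (-7 + m)*(2*P) = 2*P*(-7 + m))
n(V) = (-14 + V)*(V + 2*V*(-7 + V)) (n(V) = (V + 2*V*(-7 + V))*(V - 14) = (V + 2*V*(-7 + V))*(-14 + V) = (-14 + V)*(V + 2*V*(-7 + V)))
1/(n(427) + (569 - 119)*(-43)) = 1/(427*(182 - 41*427 + 2*427²) + (569 - 119)*(-43)) = 1/(427*(182 - 17507 + 2*182329) + 450*(-43)) = 1/(427*(182 - 17507 + 364658) - 19350) = 1/(427*347333 - 19350) = 1/(148311191 - 19350) = 1/148291841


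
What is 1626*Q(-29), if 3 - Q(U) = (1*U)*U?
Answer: -1362588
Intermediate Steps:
Q(U) = 3 - U² (Q(U) = 3 - 1*U*U = 3 - U*U = 3 - U²)
1626*Q(-29) = 1626*(3 - 1*(-29)²) = 1626*(3 - 1*841) = 1626*(3 - 841) = 1626*(-838) = -1362588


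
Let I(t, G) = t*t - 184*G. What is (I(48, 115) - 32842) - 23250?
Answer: -74948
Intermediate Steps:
I(t, G) = t² - 184*G
(I(48, 115) - 32842) - 23250 = ((48² - 184*115) - 32842) - 23250 = ((2304 - 21160) - 32842) - 23250 = (-18856 - 32842) - 23250 = -51698 - 23250 = -74948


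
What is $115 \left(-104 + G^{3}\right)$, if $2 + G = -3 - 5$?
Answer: $-126960$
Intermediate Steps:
$G = -10$ ($G = -2 - 8 = -10$)
$115 \left(-104 + G^{3}\right) = 115 \left(-104 + \left(-10\right)^{3}\right) = 115 \left(-104 - 1000\right) = 115 \left(-1104\right) = -126960$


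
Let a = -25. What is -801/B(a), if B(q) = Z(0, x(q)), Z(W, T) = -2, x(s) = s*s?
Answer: 801/2 ≈ 400.50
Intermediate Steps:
x(s) = s**2
B(q) = -2
-801/B(a) = -801/(-2) = -801*(-1/2) = 801/2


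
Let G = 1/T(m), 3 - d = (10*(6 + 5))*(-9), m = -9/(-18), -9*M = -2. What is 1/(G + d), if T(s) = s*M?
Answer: 1/1002 ≈ 0.00099800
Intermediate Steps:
M = 2/9 (M = -⅑*(-2) = 2/9 ≈ 0.22222)
m = ½ (m = -9*(-1/18) = ½ ≈ 0.50000)
T(s) = 2*s/9 (T(s) = s*(2/9) = 2*s/9)
d = 993 (d = 3 - 10*(6 + 5)*(-9) = 3 - 10*11*(-9) = 3 - 110*(-9) = 3 - 1*(-990) = 3 + 990 = 993)
G = 9 (G = 1/((2/9)*(½)) = 1/(⅑) = 9)
1/(G + d) = 1/(9 + 993) = 1/1002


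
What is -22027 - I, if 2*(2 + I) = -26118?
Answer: -8966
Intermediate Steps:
I = -13061 (I = -2 + (½)*(-26118) = -2 - 13059 = -13061)
-22027 - I = -22027 - 1*(-13061) = -22027 + 13061 = -8966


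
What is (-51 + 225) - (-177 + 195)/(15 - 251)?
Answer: 20541/118 ≈ 174.08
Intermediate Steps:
(-51 + 225) - (-177 + 195)/(15 - 251) = 174 - 18/(-236) = 174 - 18*(-1)/236 = 174 - 1*(-9/118) = 174 + 9/118 = 20541/118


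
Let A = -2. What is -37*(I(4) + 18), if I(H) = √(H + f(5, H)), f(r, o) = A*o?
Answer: -666 - 74*I ≈ -666.0 - 74.0*I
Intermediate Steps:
f(r, o) = -2*o
I(H) = √(-H) (I(H) = √(H - 2*H) = √(-H))
-37*(I(4) + 18) = -37*(√(-1*4) + 18) = -37*(√(-4) + 18) = -37*(2*I + 18) = -37*(18 + 2*I) = -666 - 74*I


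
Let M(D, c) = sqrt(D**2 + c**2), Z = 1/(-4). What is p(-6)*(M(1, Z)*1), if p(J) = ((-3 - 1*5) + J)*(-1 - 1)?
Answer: 7*sqrt(17) ≈ 28.862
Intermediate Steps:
p(J) = 16 - 2*J (p(J) = ((-3 - 5) + J)*(-2) = (-8 + J)*(-2) = 16 - 2*J)
Z = -1/4 ≈ -0.25000
p(-6)*(M(1, Z)*1) = (16 - 2*(-6))*(sqrt(1**2 + (-1/4)**2)*1) = (16 + 12)*(sqrt(1 + 1/16)*1) = 28*(sqrt(17/16)*1) = 28*((sqrt(17)/4)*1) = 28*(sqrt(17)/4) = 7*sqrt(17)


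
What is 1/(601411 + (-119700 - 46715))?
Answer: 1/434996 ≈ 2.2989e-6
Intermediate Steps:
1/(601411 + (-119700 - 46715)) = 1/(601411 - 166415) = 1/434996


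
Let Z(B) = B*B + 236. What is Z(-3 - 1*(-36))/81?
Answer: 1325/81 ≈ 16.358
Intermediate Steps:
Z(B) = 236 + B² (Z(B) = B² + 236 = 236 + B²)
Z(-3 - 1*(-36))/81 = (236 + (-3 - 1*(-36))²)/81 = (236 + (-3 + 36)²)*(1/81) = (236 + 33²)*(1/81) = (236 + 1089)*(1/81) = 1325*(1/81) = 1325/81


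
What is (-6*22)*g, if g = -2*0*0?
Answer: 0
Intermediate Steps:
g = 0 (g = 0*0 = 0)
(-6*22)*g = -6*22*0 = -132*0 = 0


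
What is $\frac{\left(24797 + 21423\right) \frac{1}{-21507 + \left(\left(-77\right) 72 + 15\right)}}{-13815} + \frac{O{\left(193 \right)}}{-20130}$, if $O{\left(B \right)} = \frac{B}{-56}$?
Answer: $\frac{2069813887}{7017361963920} \approx 0.00029496$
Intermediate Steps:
$O{\left(B \right)} = - \frac{B}{56}$ ($O{\left(B \right)} = B \left(- \frac{1}{56}\right) = - \frac{B}{56}$)
$\frac{\left(24797 + 21423\right) \frac{1}{-21507 + \left(\left(-77\right) 72 + 15\right)}}{-13815} + \frac{O{\left(193 \right)}}{-20130} = \frac{\left(24797 + 21423\right) \frac{1}{-21507 + \left(\left(-77\right) 72 + 15\right)}}{-13815} + \frac{\left(- \frac{1}{56}\right) 193}{-20130} = \frac{46220}{-21507 + \left(-5544 + 15\right)} \left(- \frac{1}{13815}\right) - - \frac{193}{1127280} = \frac{46220}{-21507 - 5529} \left(- \frac{1}{13815}\right) + \frac{193}{1127280} = \frac{46220}{-27036} \left(- \frac{1}{13815}\right) + \frac{193}{1127280} = 46220 \left(- \frac{1}{27036}\right) \left(- \frac{1}{13815}\right) + \frac{193}{1127280} = \left(- \frac{11555}{6759}\right) \left(- \frac{1}{13815}\right) + \frac{193}{1127280} = \frac{2311}{18675117} + \frac{193}{1127280} = \frac{2069813887}{7017361963920}$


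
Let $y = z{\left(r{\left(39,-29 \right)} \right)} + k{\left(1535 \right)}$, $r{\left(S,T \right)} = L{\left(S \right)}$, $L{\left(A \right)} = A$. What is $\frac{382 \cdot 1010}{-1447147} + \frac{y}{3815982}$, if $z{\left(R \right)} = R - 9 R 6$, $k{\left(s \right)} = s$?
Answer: $- \frac{736526028722}{2761143451677} \approx -0.26675$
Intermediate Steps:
$r{\left(S,T \right)} = S$
$z{\left(R \right)} = - 53 R$ ($z{\left(R \right)} = R - 9 \cdot 6 R = R - 54 R = - 53 R$)
$y = -532$ ($y = \left(-53\right) 39 + 1535 = -2067 + 1535 = -532$)
$\frac{382 \cdot 1010}{-1447147} + \frac{y}{3815982} = \frac{382 \cdot 1010}{-1447147} - \frac{532}{3815982} = 385820 \left(- \frac{1}{1447147}\right) - \frac{266}{1907991} = - \frac{385820}{1447147} - \frac{266}{1907991} = - \frac{736526028722}{2761143451677}$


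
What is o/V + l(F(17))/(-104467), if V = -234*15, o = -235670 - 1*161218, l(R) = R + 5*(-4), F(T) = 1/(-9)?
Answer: 2303431627/20371065 ≈ 113.07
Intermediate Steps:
F(T) = -⅑
l(R) = -20 + R (l(R) = R - 20 = -20 + R)
o = -396888 (o = -235670 - 161218 = -396888)
V = -3510
o/V + l(F(17))/(-104467) = -396888/(-3510) + (-20 - ⅑)/(-104467) = -396888*(-1/3510) - 181/9*(-1/104467) = 66148/585 + 181/940203 = 2303431627/20371065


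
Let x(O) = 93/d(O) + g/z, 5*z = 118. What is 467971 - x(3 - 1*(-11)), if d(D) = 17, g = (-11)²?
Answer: 938728567/2006 ≈ 4.6796e+5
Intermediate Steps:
z = 118/5 (z = (⅕)*118 = 118/5 ≈ 23.600)
g = 121
x(O) = 21259/2006 (x(O) = 93/17 + 121/(118/5) = 93*(1/17) + 121*(5/118) = 93/17 + 605/118 = 21259/2006)
467971 - x(3 - 1*(-11)) = 467971 - 1*21259/2006 = 467971 - 21259/2006 = 938728567/2006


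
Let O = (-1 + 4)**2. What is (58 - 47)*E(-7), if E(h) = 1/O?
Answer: 11/9 ≈ 1.2222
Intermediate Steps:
O = 9 (O = 3**2 = 9)
E(h) = 1/9
(58 - 47)*E(-7) = (58 - 47)*(1/9) = 11*(1/9) = 11/9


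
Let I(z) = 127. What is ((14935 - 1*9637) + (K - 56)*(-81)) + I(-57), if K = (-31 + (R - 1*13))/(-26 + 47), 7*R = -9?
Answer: 496648/49 ≈ 10136.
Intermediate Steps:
R = -9/7 (R = (⅐)*(-9) = -9/7 ≈ -1.2857)
K = -317/147 (K = (-31 + (-9/7 - 1*13))/(-26 + 47) = (-31 + (-9/7 - 13))/21 = (-31 - 100/7)*(1/21) = -317/7*1/21 = -317/147 ≈ -2.1565)
((14935 - 1*9637) + (K - 56)*(-81)) + I(-57) = ((14935 - 1*9637) + (-317/147 - 56)*(-81)) + 127 = ((14935 - 9637) - 8549/147*(-81)) + 127 = (5298 + 230823/49) + 127 = 490425/49 + 127 = 496648/49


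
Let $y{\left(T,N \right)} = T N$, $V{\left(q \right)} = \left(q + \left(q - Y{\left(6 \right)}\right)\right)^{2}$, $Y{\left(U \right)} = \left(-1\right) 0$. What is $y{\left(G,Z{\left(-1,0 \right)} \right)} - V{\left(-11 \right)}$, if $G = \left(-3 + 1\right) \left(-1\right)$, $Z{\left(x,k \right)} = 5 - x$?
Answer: $-472$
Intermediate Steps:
$G = 2$ ($G = \left(-2\right) \left(-1\right) = 2$)
$Y{\left(U \right)} = 0$
$V{\left(q \right)} = 4 q^{2}$ ($V{\left(q \right)} = \left(q + \left(q - 0\right)\right)^{2} = \left(q + \left(q + 0\right)\right)^{2} = \left(q + q\right)^{2} = \left(2 q\right)^{2} = 4 q^{2}$)
$y{\left(T,N \right)} = N T$
$y{\left(G,Z{\left(-1,0 \right)} \right)} - V{\left(-11 \right)} = \left(5 - -1\right) 2 - 4 \left(-11\right)^{2} = \left(5 + 1\right) 2 - 4 \cdot 121 = 6 \cdot 2 - 484 = 12 - 484 = -472$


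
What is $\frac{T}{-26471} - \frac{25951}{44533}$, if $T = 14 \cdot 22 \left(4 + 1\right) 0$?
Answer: $- \frac{25951}{44533} \approx -0.58274$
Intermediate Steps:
$T = 0$ ($T = 308 \cdot 5 \cdot 0 = 308 \cdot 0 = 0$)
$\frac{T}{-26471} - \frac{25951}{44533} = \frac{0}{-26471} - \frac{25951}{44533} = 0 \left(- \frac{1}{26471}\right) - \frac{25951}{44533} = 0 - \frac{25951}{44533} = - \frac{25951}{44533}$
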